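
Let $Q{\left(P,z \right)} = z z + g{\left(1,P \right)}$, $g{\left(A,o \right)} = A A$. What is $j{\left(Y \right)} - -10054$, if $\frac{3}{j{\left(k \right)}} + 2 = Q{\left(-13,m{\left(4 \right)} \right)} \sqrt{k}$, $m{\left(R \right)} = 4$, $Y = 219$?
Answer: $\frac{636287504}{63287} + \frac{51 \sqrt{219}}{63287} \approx 10054.0$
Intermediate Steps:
$g{\left(A,o \right)} = A^{2}$
$Q{\left(P,z \right)} = 1 + z^{2}$ ($Q{\left(P,z \right)} = z z + 1^{2} = z^{2} + 1 = 1 + z^{2}$)
$j{\left(k \right)} = \frac{3}{-2 + 17 \sqrt{k}}$ ($j{\left(k \right)} = \frac{3}{-2 + \left(1 + 4^{2}\right) \sqrt{k}} = \frac{3}{-2 + \left(1 + 16\right) \sqrt{k}} = \frac{3}{-2 + 17 \sqrt{k}}$)
$j{\left(Y \right)} - -10054 = \frac{3}{-2 + 17 \sqrt{219}} - -10054 = \frac{3}{-2 + 17 \sqrt{219}} + 10054 = 10054 + \frac{3}{-2 + 17 \sqrt{219}}$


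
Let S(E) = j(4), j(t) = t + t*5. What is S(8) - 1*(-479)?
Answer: 503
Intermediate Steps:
j(t) = 6*t (j(t) = t + 5*t = 6*t)
S(E) = 24 (S(E) = 6*4 = 24)
S(8) - 1*(-479) = 24 - 1*(-479) = 24 + 479 = 503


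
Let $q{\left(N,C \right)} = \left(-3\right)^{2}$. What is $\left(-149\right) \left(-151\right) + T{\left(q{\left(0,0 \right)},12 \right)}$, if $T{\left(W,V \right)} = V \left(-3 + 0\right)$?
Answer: $22463$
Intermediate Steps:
$q{\left(N,C \right)} = 9$
$T{\left(W,V \right)} = - 3 V$ ($T{\left(W,V \right)} = V \left(-3\right) = - 3 V$)
$\left(-149\right) \left(-151\right) + T{\left(q{\left(0,0 \right)},12 \right)} = \left(-149\right) \left(-151\right) - 36 = 22499 - 36 = 22463$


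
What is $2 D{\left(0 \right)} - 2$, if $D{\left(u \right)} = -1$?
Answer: $-4$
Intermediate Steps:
$2 D{\left(0 \right)} - 2 = 2 \left(-1\right) - 2 = -2 - 2 = -4$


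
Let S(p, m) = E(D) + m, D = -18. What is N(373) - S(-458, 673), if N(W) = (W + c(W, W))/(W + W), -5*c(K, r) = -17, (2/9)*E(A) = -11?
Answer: -2323773/3730 ≈ -623.00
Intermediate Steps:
E(A) = -99/2 (E(A) = (9/2)*(-11) = -99/2)
c(K, r) = 17/5 (c(K, r) = -⅕*(-17) = 17/5)
S(p, m) = -99/2 + m
N(W) = (17/5 + W)/(2*W) (N(W) = (W + 17/5)/(W + W) = (17/5 + W)/((2*W)) = (17/5 + W)*(1/(2*W)) = (17/5 + W)/(2*W))
N(373) - S(-458, 673) = (⅒)*(17 + 5*373)/373 - (-99/2 + 673) = (⅒)*(1/373)*(17 + 1865) - 1*1247/2 = (⅒)*(1/373)*1882 - 1247/2 = 941/1865 - 1247/2 = -2323773/3730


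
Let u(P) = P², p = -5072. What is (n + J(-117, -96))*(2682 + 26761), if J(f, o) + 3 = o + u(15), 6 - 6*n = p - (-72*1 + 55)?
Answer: 57089977/2 ≈ 2.8545e+7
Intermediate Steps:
n = 1687/2 (n = 1 - (-5072 - (-72*1 + 55))/6 = 1 - (-5072 - (-72 + 55))/6 = 1 - (-5072 - 1*(-17))/6 = 1 - (-5072 + 17)/6 = 1 - ⅙*(-5055) = 1 + 1685/2 = 1687/2 ≈ 843.50)
J(f, o) = 222 + o (J(f, o) = -3 + (o + 15²) = -3 + (o + 225) = -3 + (225 + o) = 222 + o)
(n + J(-117, -96))*(2682 + 26761) = (1687/2 + (222 - 96))*(2682 + 26761) = (1687/2 + 126)*29443 = (1939/2)*29443 = 57089977/2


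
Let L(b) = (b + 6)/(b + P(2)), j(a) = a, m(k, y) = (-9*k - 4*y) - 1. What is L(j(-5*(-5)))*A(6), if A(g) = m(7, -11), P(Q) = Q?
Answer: -620/27 ≈ -22.963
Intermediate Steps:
m(k, y) = -1 - 9*k - 4*y
A(g) = -20 (A(g) = -1 - 9*7 - 4*(-11) = -1 - 63 + 44 = -20)
L(b) = (6 + b)/(2 + b) (L(b) = (b + 6)/(b + 2) = (6 + b)/(2 + b))
L(j(-5*(-5)))*A(6) = ((6 - 5*(-5))/(2 - 5*(-5)))*(-20) = ((6 + 25)/(2 + 25))*(-20) = (31/27)*(-20) = -620/27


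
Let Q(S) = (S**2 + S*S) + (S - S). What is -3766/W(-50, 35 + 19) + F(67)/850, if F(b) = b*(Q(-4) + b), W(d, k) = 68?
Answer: -20221/425 ≈ -47.579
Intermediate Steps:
Q(S) = 2*S**2 (Q(S) = (S**2 + S**2) + 0 = 2*S**2 + 0 = 2*S**2)
F(b) = b*(32 + b) (F(b) = b*(2*(-4)**2 + b) = b*(2*16 + b) = b*(32 + b))
-3766/W(-50, 35 + 19) + F(67)/850 = -3766/68 + (67*(32 + 67))/850 = -3766*1/68 + (67*99)*(1/850) = -1883/34 + 6633*(1/850) = -1883/34 + 6633/850 = -20221/425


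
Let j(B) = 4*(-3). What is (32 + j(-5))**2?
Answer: 400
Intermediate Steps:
j(B) = -12
(32 + j(-5))**2 = (32 - 12)**2 = 20**2 = 400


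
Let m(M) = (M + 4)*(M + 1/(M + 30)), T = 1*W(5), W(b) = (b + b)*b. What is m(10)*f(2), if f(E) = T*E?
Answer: 14035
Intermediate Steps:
W(b) = 2*b² (W(b) = (2*b)*b = 2*b²)
T = 50 (T = 1*(2*5²) = 1*(2*25) = 1*50 = 50)
f(E) = 50*E
m(M) = (4 + M)*(M + 1/(30 + M))
m(10)*f(2) = ((4 + 10³ + 34*10² + 121*10)/(30 + 10))*(50*2) = ((4 + 1000 + 34*100 + 1210)/40)*100 = ((4 + 1000 + 3400 + 1210)/40)*100 = ((1/40)*5614)*100 = (2807/20)*100 = 14035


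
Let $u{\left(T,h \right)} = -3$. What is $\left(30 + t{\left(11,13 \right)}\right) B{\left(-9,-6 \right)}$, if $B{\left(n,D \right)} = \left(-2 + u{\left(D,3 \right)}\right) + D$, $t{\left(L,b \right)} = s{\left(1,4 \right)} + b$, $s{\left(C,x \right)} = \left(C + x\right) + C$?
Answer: $-539$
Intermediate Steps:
$s{\left(C,x \right)} = x + 2 C$
$t{\left(L,b \right)} = 6 + b$ ($t{\left(L,b \right)} = \left(4 + 2 \cdot 1\right) + b = \left(4 + 2\right) + b = 6 + b$)
$B{\left(n,D \right)} = -5 + D$ ($B{\left(n,D \right)} = \left(-2 - 3\right) + D = -5 + D$)
$\left(30 + t{\left(11,13 \right)}\right) B{\left(-9,-6 \right)} = \left(30 + \left(6 + 13\right)\right) \left(-5 - 6\right) = \left(30 + 19\right) \left(-11\right) = 49 \left(-11\right) = -539$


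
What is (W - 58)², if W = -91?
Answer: 22201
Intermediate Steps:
(W - 58)² = (-91 - 58)² = (-149)² = 22201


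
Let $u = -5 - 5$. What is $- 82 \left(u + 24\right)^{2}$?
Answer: $-16072$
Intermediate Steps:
$u = -10$
$- 82 \left(u + 24\right)^{2} = - 82 \left(-10 + 24\right)^{2} = - 82 \cdot 14^{2} = \left(-82\right) 196 = -16072$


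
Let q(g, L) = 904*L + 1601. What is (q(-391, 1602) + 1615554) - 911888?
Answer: 2153475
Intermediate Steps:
q(g, L) = 1601 + 904*L
(q(-391, 1602) + 1615554) - 911888 = ((1601 + 904*1602) + 1615554) - 911888 = ((1601 + 1448208) + 1615554) - 911888 = (1449809 + 1615554) - 911888 = 3065363 - 911888 = 2153475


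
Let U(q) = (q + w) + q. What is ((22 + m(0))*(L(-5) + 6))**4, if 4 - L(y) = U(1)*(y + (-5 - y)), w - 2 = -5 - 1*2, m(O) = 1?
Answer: 174900625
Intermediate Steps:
w = -5 (w = 2 + (-5 - 1*2) = 2 + (-5 - 2) = 2 - 7 = -5)
U(q) = -5 + 2*q (U(q) = (q - 5) + q = (-5 + q) + q = -5 + 2*q)
L(y) = -11 (L(y) = 4 - (-5 + 2*1)*(y + (-5 - y)) = 4 - (-5 + 2)*(-5) = 4 - (-3)*(-5) = 4 - 1*15 = 4 - 15 = -11)
((22 + m(0))*(L(-5) + 6))**4 = ((22 + 1)*(-11 + 6))**4 = (23*(-5))**4 = (-115)**4 = 174900625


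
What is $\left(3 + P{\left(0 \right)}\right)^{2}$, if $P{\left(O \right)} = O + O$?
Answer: $9$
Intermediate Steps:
$P{\left(O \right)} = 2 O$
$\left(3 + P{\left(0 \right)}\right)^{2} = \left(3 + 2 \cdot 0\right)^{2} = \left(3 + 0\right)^{2} = 3^{2} = 9$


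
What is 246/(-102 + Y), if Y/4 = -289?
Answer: -123/629 ≈ -0.19555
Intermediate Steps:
Y = -1156 (Y = 4*(-289) = -1156)
246/(-102 + Y) = 246/(-102 - 1156) = 246/(-1258) = -1/1258*246 = -123/629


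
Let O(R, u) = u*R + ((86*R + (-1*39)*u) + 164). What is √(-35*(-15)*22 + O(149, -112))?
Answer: 4*√763 ≈ 110.49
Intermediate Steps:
O(R, u) = 164 - 39*u + 86*R + R*u (O(R, u) = R*u + ((86*R - 39*u) + 164) = R*u + ((-39*u + 86*R) + 164) = R*u + (164 - 39*u + 86*R) = 164 - 39*u + 86*R + R*u)
√(-35*(-15)*22 + O(149, -112)) = √(-35*(-15)*22 + (164 - 39*(-112) + 86*149 + 149*(-112))) = √(525*22 + (164 + 4368 + 12814 - 16688)) = √(11550 + 658) = √12208 = 4*√763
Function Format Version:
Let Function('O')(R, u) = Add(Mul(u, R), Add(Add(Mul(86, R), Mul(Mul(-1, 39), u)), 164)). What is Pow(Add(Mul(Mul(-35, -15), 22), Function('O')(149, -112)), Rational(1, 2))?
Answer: Mul(4, Pow(763, Rational(1, 2))) ≈ 110.49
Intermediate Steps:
Function('O')(R, u) = Add(164, Mul(-39, u), Mul(86, R), Mul(R, u)) (Function('O')(R, u) = Add(Mul(R, u), Add(Add(Mul(86, R), Mul(-39, u)), 164)) = Add(Mul(R, u), Add(Add(Mul(-39, u), Mul(86, R)), 164)) = Add(Mul(R, u), Add(164, Mul(-39, u), Mul(86, R))) = Add(164, Mul(-39, u), Mul(86, R), Mul(R, u)))
Pow(Add(Mul(Mul(-35, -15), 22), Function('O')(149, -112)), Rational(1, 2)) = Pow(Add(Mul(Mul(-35, -15), 22), Add(164, Mul(-39, -112), Mul(86, 149), Mul(149, -112))), Rational(1, 2)) = Pow(Add(Mul(525, 22), Add(164, 4368, 12814, -16688)), Rational(1, 2)) = Pow(Add(11550, 658), Rational(1, 2)) = Pow(12208, Rational(1, 2)) = Mul(4, Pow(763, Rational(1, 2)))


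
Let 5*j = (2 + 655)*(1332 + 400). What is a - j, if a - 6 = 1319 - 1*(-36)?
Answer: -1131119/5 ≈ -2.2622e+5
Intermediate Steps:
a = 1361 (a = 6 + (1319 - 1*(-36)) = 6 + (1319 + 36) = 6 + 1355 = 1361)
j = 1137924/5 (j = ((2 + 655)*(1332 + 400))/5 = (657*1732)/5 = (⅕)*1137924 = 1137924/5 ≈ 2.2758e+5)
a - j = 1361 - 1*1137924/5 = 1361 - 1137924/5 = -1131119/5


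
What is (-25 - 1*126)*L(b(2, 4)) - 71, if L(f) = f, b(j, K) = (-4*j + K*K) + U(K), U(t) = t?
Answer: -1883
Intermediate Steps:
b(j, K) = K + K**2 - 4*j (b(j, K) = (-4*j + K*K) + K = (-4*j + K**2) + K = (K**2 - 4*j) + K = K + K**2 - 4*j)
(-25 - 1*126)*L(b(2, 4)) - 71 = (-25 - 1*126)*(4 + 4**2 - 4*2) - 71 = (-25 - 126)*(4 + 16 - 8) - 71 = -151*12 - 71 = -1812 - 71 = -1883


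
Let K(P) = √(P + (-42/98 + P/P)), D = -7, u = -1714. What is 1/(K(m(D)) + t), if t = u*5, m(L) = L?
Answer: -11998/102822869 - 3*I*√35/514114345 ≈ -0.00011669 - 3.4522e-8*I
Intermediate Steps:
K(P) = √(4/7 + P) (K(P) = √(P + (-42*1/98 + 1)) = √(P + (-3/7 + 1)) = √(P + 4/7) = √(4/7 + P))
t = -8570 (t = -1714*5 = -8570)
1/(K(m(D)) + t) = 1/(√(28 + 49*(-7))/7 - 8570) = 1/(√(28 - 343)/7 - 8570) = 1/(√(-315)/7 - 8570) = 1/((3*I*√35)/7 - 8570) = 1/(3*I*√35/7 - 8570) = 1/(-8570 + 3*I*√35/7)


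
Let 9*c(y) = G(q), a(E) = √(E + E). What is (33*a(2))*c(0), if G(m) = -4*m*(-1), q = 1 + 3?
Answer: 352/3 ≈ 117.33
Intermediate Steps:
a(E) = √2*√E (a(E) = √(2*E) = √2*√E)
q = 4
G(m) = 4*m
c(y) = 16/9 (c(y) = (4*4)/9 = (⅑)*16 = 16/9)
(33*a(2))*c(0) = (33*(√2*√2))*(16/9) = (33*2)*(16/9) = 66*(16/9) = 352/3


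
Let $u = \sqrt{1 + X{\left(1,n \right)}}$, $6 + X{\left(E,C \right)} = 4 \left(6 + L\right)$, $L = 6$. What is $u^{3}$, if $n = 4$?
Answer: $43 \sqrt{43} \approx 281.97$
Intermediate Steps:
$X{\left(E,C \right)} = 42$ ($X{\left(E,C \right)} = -6 + 4 \left(6 + 6\right) = -6 + 4 \cdot 12 = -6 + 48 = 42$)
$u = \sqrt{43}$ ($u = \sqrt{1 + 42} = \sqrt{43} \approx 6.5574$)
$u^{3} = \left(\sqrt{43}\right)^{3} = 43 \sqrt{43}$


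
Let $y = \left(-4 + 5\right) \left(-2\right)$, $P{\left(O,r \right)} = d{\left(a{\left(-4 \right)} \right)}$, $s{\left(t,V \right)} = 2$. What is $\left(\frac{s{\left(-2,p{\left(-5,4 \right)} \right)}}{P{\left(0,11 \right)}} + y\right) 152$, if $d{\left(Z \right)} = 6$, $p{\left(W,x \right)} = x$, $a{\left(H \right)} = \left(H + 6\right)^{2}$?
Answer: $- \frac{760}{3} \approx -253.33$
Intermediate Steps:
$a{\left(H \right)} = \left(6 + H\right)^{2}$
$P{\left(O,r \right)} = 6$
$y = -2$ ($y = 1 \left(-2\right) = -2$)
$\left(\frac{s{\left(-2,p{\left(-5,4 \right)} \right)}}{P{\left(0,11 \right)}} + y\right) 152 = \left(\frac{2}{6} - 2\right) 152 = \left(2 \cdot \frac{1}{6} - 2\right) 152 = \left(\frac{1}{3} - 2\right) 152 = \left(- \frac{5}{3}\right) 152 = - \frac{760}{3}$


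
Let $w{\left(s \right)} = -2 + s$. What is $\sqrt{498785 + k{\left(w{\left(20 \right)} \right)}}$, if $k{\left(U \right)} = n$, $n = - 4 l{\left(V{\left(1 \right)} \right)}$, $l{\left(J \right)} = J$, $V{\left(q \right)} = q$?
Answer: $\sqrt{498781} \approx 706.24$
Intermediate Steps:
$n = -4$ ($n = \left(-4\right) 1 = -4$)
$k{\left(U \right)} = -4$
$\sqrt{498785 + k{\left(w{\left(20 \right)} \right)}} = \sqrt{498785 - 4} = \sqrt{498781}$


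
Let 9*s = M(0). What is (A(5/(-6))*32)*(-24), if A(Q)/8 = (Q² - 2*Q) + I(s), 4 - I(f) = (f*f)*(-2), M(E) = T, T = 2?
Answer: -1071616/27 ≈ -39690.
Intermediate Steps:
M(E) = 2
s = 2/9 (s = (⅑)*2 = 2/9 ≈ 0.22222)
I(f) = 4 + 2*f² (I(f) = 4 - f*f*(-2) = 4 - f²*(-2) = 4 - (-2)*f² = 4 + 2*f²)
A(Q) = 2656/81 - 16*Q + 8*Q² (A(Q) = 8*((Q² - 2*Q) + (4 + 2*(2/9)²)) = 8*((Q² - 2*Q) + (4 + 2*(4/81))) = 8*((Q² - 2*Q) + (4 + 8/81)) = 8*((Q² - 2*Q) + 332/81) = 8*(332/81 + Q² - 2*Q) = 2656/81 - 16*Q + 8*Q²)
(A(5/(-6))*32)*(-24) = ((2656/81 - 80/(-6) + 8*(5/(-6))²)*32)*(-24) = ((2656/81 - 80*(-1)/6 + 8*(5*(-⅙))²)*32)*(-24) = ((2656/81 - 16*(-⅚) + 8*(-⅚)²)*32)*(-24) = ((2656/81 + 40/3 + 8*(25/36))*32)*(-24) = ((2656/81 + 40/3 + 50/9)*32)*(-24) = ((4186/81)*32)*(-24) = (133952/81)*(-24) = -1071616/27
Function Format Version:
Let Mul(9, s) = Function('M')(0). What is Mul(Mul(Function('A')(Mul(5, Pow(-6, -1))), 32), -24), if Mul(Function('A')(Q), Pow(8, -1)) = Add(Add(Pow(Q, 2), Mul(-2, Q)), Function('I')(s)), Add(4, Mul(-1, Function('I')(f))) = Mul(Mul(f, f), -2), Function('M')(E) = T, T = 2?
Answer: Rational(-1071616, 27) ≈ -39690.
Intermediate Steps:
Function('M')(E) = 2
s = Rational(2, 9) (s = Mul(Rational(1, 9), 2) = Rational(2, 9) ≈ 0.22222)
Function('I')(f) = Add(4, Mul(2, Pow(f, 2))) (Function('I')(f) = Add(4, Mul(-1, Mul(Mul(f, f), -2))) = Add(4, Mul(-1, Mul(Pow(f, 2), -2))) = Add(4, Mul(-1, Mul(-2, Pow(f, 2)))) = Add(4, Mul(2, Pow(f, 2))))
Function('A')(Q) = Add(Rational(2656, 81), Mul(-16, Q), Mul(8, Pow(Q, 2))) (Function('A')(Q) = Mul(8, Add(Add(Pow(Q, 2), Mul(-2, Q)), Add(4, Mul(2, Pow(Rational(2, 9), 2))))) = Mul(8, Add(Add(Pow(Q, 2), Mul(-2, Q)), Add(4, Mul(2, Rational(4, 81))))) = Mul(8, Add(Add(Pow(Q, 2), Mul(-2, Q)), Add(4, Rational(8, 81)))) = Mul(8, Add(Add(Pow(Q, 2), Mul(-2, Q)), Rational(332, 81))) = Mul(8, Add(Rational(332, 81), Pow(Q, 2), Mul(-2, Q))) = Add(Rational(2656, 81), Mul(-16, Q), Mul(8, Pow(Q, 2))))
Mul(Mul(Function('A')(Mul(5, Pow(-6, -1))), 32), -24) = Mul(Mul(Add(Rational(2656, 81), Mul(-16, Mul(5, Pow(-6, -1))), Mul(8, Pow(Mul(5, Pow(-6, -1)), 2))), 32), -24) = Mul(Mul(Add(Rational(2656, 81), Mul(-16, Mul(5, Rational(-1, 6))), Mul(8, Pow(Mul(5, Rational(-1, 6)), 2))), 32), -24) = Mul(Mul(Add(Rational(2656, 81), Mul(-16, Rational(-5, 6)), Mul(8, Pow(Rational(-5, 6), 2))), 32), -24) = Mul(Mul(Add(Rational(2656, 81), Rational(40, 3), Mul(8, Rational(25, 36))), 32), -24) = Mul(Mul(Add(Rational(2656, 81), Rational(40, 3), Rational(50, 9)), 32), -24) = Mul(Mul(Rational(4186, 81), 32), -24) = Mul(Rational(133952, 81), -24) = Rational(-1071616, 27)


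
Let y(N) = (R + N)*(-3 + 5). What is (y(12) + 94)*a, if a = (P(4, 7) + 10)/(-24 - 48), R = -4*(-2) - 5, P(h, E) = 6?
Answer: -248/9 ≈ -27.556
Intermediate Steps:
R = 3 (R = 8 - 5 = 3)
y(N) = 6 + 2*N (y(N) = (3 + N)*(-3 + 5) = (3 + N)*2 = 6 + 2*N)
a = -2/9 (a = (6 + 10)/(-24 - 48) = 16/(-72) = 16*(-1/72) = -2/9 ≈ -0.22222)
(y(12) + 94)*a = ((6 + 2*12) + 94)*(-2/9) = ((6 + 24) + 94)*(-2/9) = (30 + 94)*(-2/9) = 124*(-2/9) = -248/9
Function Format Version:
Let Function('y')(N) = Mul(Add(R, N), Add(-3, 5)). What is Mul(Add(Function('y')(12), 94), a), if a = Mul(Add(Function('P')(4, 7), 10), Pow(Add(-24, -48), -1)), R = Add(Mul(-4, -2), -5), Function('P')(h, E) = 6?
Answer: Rational(-248, 9) ≈ -27.556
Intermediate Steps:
R = 3 (R = Add(8, -5) = 3)
Function('y')(N) = Add(6, Mul(2, N)) (Function('y')(N) = Mul(Add(3, N), Add(-3, 5)) = Mul(Add(3, N), 2) = Add(6, Mul(2, N)))
a = Rational(-2, 9) (a = Mul(Add(6, 10), Pow(Add(-24, -48), -1)) = Mul(16, Pow(-72, -1)) = Mul(16, Rational(-1, 72)) = Rational(-2, 9) ≈ -0.22222)
Mul(Add(Function('y')(12), 94), a) = Mul(Add(Add(6, Mul(2, 12)), 94), Rational(-2, 9)) = Mul(Add(Add(6, 24), 94), Rational(-2, 9)) = Mul(Add(30, 94), Rational(-2, 9)) = Mul(124, Rational(-2, 9)) = Rational(-248, 9)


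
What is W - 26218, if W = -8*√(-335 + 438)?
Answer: -26218 - 8*√103 ≈ -26299.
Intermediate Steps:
W = -8*√103 ≈ -81.191
W - 26218 = -8*√103 - 26218 = -26218 - 8*√103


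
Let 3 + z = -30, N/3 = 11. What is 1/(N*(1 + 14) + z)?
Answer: 1/462 ≈ 0.0021645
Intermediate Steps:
N = 33 (N = 3*11 = 33)
z = -33 (z = -3 - 30 = -33)
1/(N*(1 + 14) + z) = 1/(33*(1 + 14) - 33) = 1/(33*15 - 33) = 1/(495 - 33) = 1/462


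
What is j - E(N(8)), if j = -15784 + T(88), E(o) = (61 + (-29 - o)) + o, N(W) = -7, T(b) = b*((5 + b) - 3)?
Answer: -7896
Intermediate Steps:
T(b) = b*(2 + b)
E(o) = 32 (E(o) = (32 - o) + o = 32)
j = -7864 (j = -15784 + 88*(2 + 88) = -15784 + 88*90 = -15784 + 7920 = -7864)
j - E(N(8)) = -7864 - 1*32 = -7864 - 32 = -7896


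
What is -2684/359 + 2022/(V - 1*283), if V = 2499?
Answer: -2610923/397772 ≈ -6.5639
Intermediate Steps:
-2684/359 + 2022/(V - 1*283) = -2684/359 + 2022/(2499 - 1*283) = -2684*1/359 + 2022/(2499 - 283) = -2684/359 + 2022/2216 = -2684/359 + 2022*(1/2216) = -2684/359 + 1011/1108 = -2610923/397772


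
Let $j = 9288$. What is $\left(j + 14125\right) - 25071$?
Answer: $-1658$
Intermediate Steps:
$\left(j + 14125\right) - 25071 = \left(9288 + 14125\right) - 25071 = 23413 - 25071 = -1658$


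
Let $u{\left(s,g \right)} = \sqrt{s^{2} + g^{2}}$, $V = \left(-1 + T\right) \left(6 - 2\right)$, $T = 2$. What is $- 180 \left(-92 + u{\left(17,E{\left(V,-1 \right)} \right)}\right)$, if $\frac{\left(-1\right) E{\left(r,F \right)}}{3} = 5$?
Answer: $16560 - 180 \sqrt{514} \approx 12479.0$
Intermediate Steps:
$V = 4$ ($V = \left(-1 + 2\right) \left(6 - 2\right) = 1 \cdot 4 = 4$)
$E{\left(r,F \right)} = -15$ ($E{\left(r,F \right)} = \left(-3\right) 5 = -15$)
$u{\left(s,g \right)} = \sqrt{g^{2} + s^{2}}$
$- 180 \left(-92 + u{\left(17,E{\left(V,-1 \right)} \right)}\right) = - 180 \left(-92 + \sqrt{\left(-15\right)^{2} + 17^{2}}\right) = - 180 \left(-92 + \sqrt{225 + 289}\right) = - 180 \left(-92 + \sqrt{514}\right) = 16560 - 180 \sqrt{514}$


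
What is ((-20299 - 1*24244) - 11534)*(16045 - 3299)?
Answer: -714757442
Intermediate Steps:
((-20299 - 1*24244) - 11534)*(16045 - 3299) = ((-20299 - 24244) - 11534)*12746 = (-44543 - 11534)*12746 = -56077*12746 = -714757442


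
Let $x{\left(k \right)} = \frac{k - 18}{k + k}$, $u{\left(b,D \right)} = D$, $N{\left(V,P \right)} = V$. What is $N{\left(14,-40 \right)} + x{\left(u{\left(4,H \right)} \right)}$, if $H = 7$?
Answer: $\frac{185}{14} \approx 13.214$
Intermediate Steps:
$x{\left(k \right)} = \frac{-18 + k}{2 k}$
$N{\left(14,-40 \right)} + x{\left(u{\left(4,H \right)} \right)} = 14 + \frac{-18 + 7}{2 \cdot 7} = 14 + \frac{1}{2} \cdot \frac{1}{7} \left(-11\right) = 14 - \frac{11}{14} = \frac{185}{14}$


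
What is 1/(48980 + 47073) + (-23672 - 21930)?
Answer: -4380208905/96053 ≈ -45602.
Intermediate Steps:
1/(48980 + 47073) + (-23672 - 21930) = 1/96053 - 45602 = -4380208905/96053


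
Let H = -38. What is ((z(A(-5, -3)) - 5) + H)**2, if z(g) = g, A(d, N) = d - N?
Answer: 2025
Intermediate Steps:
((z(A(-5, -3)) - 5) + H)**2 = (((-5 - 1*(-3)) - 5) - 38)**2 = (((-5 + 3) - 5) - 38)**2 = ((-2 - 5) - 38)**2 = (-7 - 38)**2 = (-45)**2 = 2025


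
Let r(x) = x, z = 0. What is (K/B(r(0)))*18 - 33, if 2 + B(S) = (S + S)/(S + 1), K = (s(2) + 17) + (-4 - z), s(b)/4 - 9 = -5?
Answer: -294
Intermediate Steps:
s(b) = 16 (s(b) = 36 + 4*(-5) = 36 - 20 = 16)
K = 29 (K = (16 + 17) + (-4 - 1*0) = 33 + (-4 + 0) = 33 - 4 = 29)
B(S) = -2 + 2*S/(1 + S) (B(S) = -2 + (S + S)/(S + 1) = -2 + (2*S)/(1 + S) = -2 + 2*S/(1 + S))
(K/B(r(0)))*18 - 33 = (29/((-2/(1 + 0))))*18 - 33 = (29/((-2/1)))*18 - 33 = (29/((-2*1)))*18 - 33 = (29/(-2))*18 - 33 = (29*(-½))*18 - 33 = -29/2*18 - 33 = -261 - 33 = -294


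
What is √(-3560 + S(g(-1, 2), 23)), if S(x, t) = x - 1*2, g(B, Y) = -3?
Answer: I*√3565 ≈ 59.708*I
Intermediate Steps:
S(x, t) = -2 + x (S(x, t) = x - 2 = -2 + x)
√(-3560 + S(g(-1, 2), 23)) = √(-3560 + (-2 - 3)) = √(-3560 - 5) = √(-3565) = I*√3565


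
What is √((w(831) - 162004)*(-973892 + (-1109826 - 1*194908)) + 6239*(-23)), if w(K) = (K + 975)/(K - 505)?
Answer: √9807514861430669/163 ≈ 6.0756e+5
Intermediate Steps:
w(K) = (975 + K)/(-505 + K)
√((w(831) - 162004)*(-973892 + (-1109826 - 1*194908)) + 6239*(-23)) = √(((975 + 831)/(-505 + 831) - 162004)*(-973892 + (-1109826 - 1*194908)) + 6239*(-23)) = √((1806/326 - 162004)*(-973892 + (-1109826 - 194908)) - 143497) = √(((1/326)*1806 - 162004)*(-973892 - 1304734) - 143497) = √((903/163 - 162004)*(-2278626) - 143497) = √(-26405749/163*(-2278626) - 143497) = √(60168826220874/163 - 143497) = √(60168802830863/163) = √9807514861430669/163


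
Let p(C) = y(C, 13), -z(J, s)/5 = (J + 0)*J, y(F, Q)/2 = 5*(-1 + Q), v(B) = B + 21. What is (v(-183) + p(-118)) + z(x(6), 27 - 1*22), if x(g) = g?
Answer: -222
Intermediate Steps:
v(B) = 21 + B
y(F, Q) = -10 + 10*Q (y(F, Q) = 2*(5*(-1 + Q)) = 2*(-5 + 5*Q) = -10 + 10*Q)
z(J, s) = -5*J² (z(J, s) = -5*(J + 0)*J = -5*J*J = -5*J²)
p(C) = 120 (p(C) = -10 + 10*13 = -10 + 130 = 120)
(v(-183) + p(-118)) + z(x(6), 27 - 1*22) = ((21 - 183) + 120) - 5*6² = (-162 + 120) - 5*36 = -42 - 180 = -222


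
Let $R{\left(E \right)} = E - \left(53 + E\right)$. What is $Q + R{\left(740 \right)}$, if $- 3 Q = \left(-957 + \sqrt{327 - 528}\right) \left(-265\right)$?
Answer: $-84588 + \frac{265 i \sqrt{201}}{3} \approx -84588.0 + 1252.3 i$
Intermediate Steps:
$R{\left(E \right)} = -53$
$Q = -84535 + \frac{265 i \sqrt{201}}{3}$ ($Q = - \frac{\left(-957 + \sqrt{327 - 528}\right) \left(-265\right)}{3} = - \frac{\left(-957 + \sqrt{-201}\right) \left(-265\right)}{3} = - \frac{\left(-957 + i \sqrt{201}\right) \left(-265\right)}{3} = - \frac{253605 - 265 i \sqrt{201}}{3} = -84535 + \frac{265 i \sqrt{201}}{3} \approx -84535.0 + 1252.3 i$)
$Q + R{\left(740 \right)} = \left(-84535 + \frac{265 i \sqrt{201}}{3}\right) - 53 = -84588 + \frac{265 i \sqrt{201}}{3}$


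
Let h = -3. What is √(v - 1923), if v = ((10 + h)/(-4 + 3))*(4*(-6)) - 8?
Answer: I*√1763 ≈ 41.988*I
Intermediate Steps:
v = 160 (v = ((10 - 3)/(-4 + 3))*(4*(-6)) - 8 = (7/(-1))*(-24) - 8 = (7*(-1))*(-24) - 8 = -7*(-24) - 8 = 168 - 8 = 160)
√(v - 1923) = √(160 - 1923) = √(-1763) = I*√1763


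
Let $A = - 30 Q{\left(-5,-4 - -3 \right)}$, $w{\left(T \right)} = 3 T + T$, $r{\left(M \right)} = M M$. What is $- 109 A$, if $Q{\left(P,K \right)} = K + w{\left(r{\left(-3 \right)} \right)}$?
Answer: $114450$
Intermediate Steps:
$r{\left(M \right)} = M^{2}$
$w{\left(T \right)} = 4 T$
$Q{\left(P,K \right)} = 36 + K$ ($Q{\left(P,K \right)} = K + 4 \left(-3\right)^{2} = K + 4 \cdot 9 = K + 36 = 36 + K$)
$A = -1050$ ($A = - 30 \left(36 - 1\right) = \left(-30\right) 35 = -1050$)
$- 109 A = \left(-109\right) \left(-1050\right) = 114450$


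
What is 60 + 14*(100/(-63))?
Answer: 340/9 ≈ 37.778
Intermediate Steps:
60 + 14*(100/(-63)) = 60 + 14*(100*(-1/63)) = 60 + 14*(-100/63) = 60 - 200/9 = 340/9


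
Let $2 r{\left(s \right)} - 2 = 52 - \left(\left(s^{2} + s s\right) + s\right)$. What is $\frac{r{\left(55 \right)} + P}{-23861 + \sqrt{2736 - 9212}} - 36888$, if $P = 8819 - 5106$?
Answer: $- \frac{42004678536347}{1138707594} - \frac{1375 i \sqrt{1619}}{569353797} \approx -36888.0 - 9.7173 \cdot 10^{-5} i$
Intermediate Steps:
$P = 3713$
$r{\left(s \right)} = 27 - s^{2} - \frac{s}{2}$ ($r{\left(s \right)} = 1 + \frac{52 - \left(\left(s^{2} + s s\right) + s\right)}{2} = 1 + \frac{52 - \left(\left(s^{2} + s^{2}\right) + s\right)}{2} = 1 + \frac{52 - \left(2 s^{2} + s\right)}{2} = 1 + \frac{52 - \left(s + 2 s^{2}\right)}{2} = 1 + \frac{52 - s - 2 s^{2}}{2} = 1 - \left(-26 + s^{2} + \frac{s}{2}\right) = 27 - s^{2} - \frac{s}{2}$)
$\frac{r{\left(55 \right)} + P}{-23861 + \sqrt{2736 - 9212}} - 36888 = \frac{\left(27 - 55^{2} - \frac{55}{2}\right) + 3713}{-23861 + \sqrt{2736 - 9212}} - 36888 = \frac{\left(27 - 3025 - \frac{55}{2}\right) + 3713}{-23861 + \sqrt{-6476}} - 36888 = \frac{\left(27 - 3025 - \frac{55}{2}\right) + 3713}{-23861 + 2 i \sqrt{1619}} - 36888 = \frac{- \frac{6051}{2} + 3713}{-23861 + 2 i \sqrt{1619}} - 36888 = \frac{1375}{2 \left(-23861 + 2 i \sqrt{1619}\right)} - 36888 = -36888 + \frac{1375}{2 \left(-23861 + 2 i \sqrt{1619}\right)}$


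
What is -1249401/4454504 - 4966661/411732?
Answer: -5659607415919/458515460232 ≈ -12.343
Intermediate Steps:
-1249401/4454504 - 4966661/411732 = -5659607415919/458515460232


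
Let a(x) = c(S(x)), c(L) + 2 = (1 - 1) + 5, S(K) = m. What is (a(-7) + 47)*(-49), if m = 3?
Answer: -2450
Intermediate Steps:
S(K) = 3
c(L) = 3 (c(L) = -2 + ((1 - 1) + 5) = -2 + (0 + 5) = -2 + 5 = 3)
a(x) = 3
(a(-7) + 47)*(-49) = (3 + 47)*(-49) = 50*(-49) = -2450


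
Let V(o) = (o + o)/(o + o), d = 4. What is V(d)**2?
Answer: 1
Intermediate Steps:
V(o) = 1 (V(o) = (2*o)/((2*o)) = (2*o)*(1/(2*o)) = 1)
V(d)**2 = 1**2 = 1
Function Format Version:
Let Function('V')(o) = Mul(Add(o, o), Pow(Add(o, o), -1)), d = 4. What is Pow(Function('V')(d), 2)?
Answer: 1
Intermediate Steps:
Function('V')(o) = 1 (Function('V')(o) = Mul(Mul(2, o), Pow(Mul(2, o), -1)) = Mul(Mul(2, o), Mul(Rational(1, 2), Pow(o, -1))) = 1)
Pow(Function('V')(d), 2) = Pow(1, 2) = 1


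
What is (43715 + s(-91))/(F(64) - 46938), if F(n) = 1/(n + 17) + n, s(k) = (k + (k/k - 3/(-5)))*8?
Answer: -17414919/18983965 ≈ -0.91735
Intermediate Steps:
s(k) = 64/5 + 8*k (s(k) = (k + (1 - 3*(-⅕)))*8 = (k + (1 + ⅗))*8 = (k + 8/5)*8 = (8/5 + k)*8 = 64/5 + 8*k)
F(n) = n + 1/(17 + n) (F(n) = 1/(17 + n) + n = n + 1/(17 + n))
(43715 + s(-91))/(F(64) - 46938) = (43715 + (64/5 + 8*(-91)))/((1 + 64² + 17*64)/(17 + 64) - 46938) = (43715 + (64/5 - 728))/((1 + 4096 + 1088)/81 - 46938) = (43715 - 3576/5)/((1/81)*5185 - 46938) = 214999/(5*(5185/81 - 46938)) = 214999/(5*(-3796793/81)) = (214999/5)*(-81/3796793) = -17414919/18983965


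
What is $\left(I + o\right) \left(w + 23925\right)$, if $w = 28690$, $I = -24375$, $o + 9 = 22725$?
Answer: $-87288285$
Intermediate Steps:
$o = 22716$ ($o = -9 + 22725 = 22716$)
$\left(I + o\right) \left(w + 23925\right) = \left(-24375 + 22716\right) \left(28690 + 23925\right) = \left(-1659\right) 52615 = -87288285$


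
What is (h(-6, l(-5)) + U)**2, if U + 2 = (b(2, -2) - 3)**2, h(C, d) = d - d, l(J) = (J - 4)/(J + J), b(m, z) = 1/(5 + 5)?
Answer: 410881/10000 ≈ 41.088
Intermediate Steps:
b(m, z) = 1/10
l(J) = (-4 + J)/(2*J) (l(J) = (-4 + J)/((2*J)) = (-4 + J)*(1/(2*J)) = (-4 + J)/(2*J))
h(C, d) = 0
U = 641/100 (U = -2 + (1/10 - 3)**2 = -2 + (-29/10)**2 = -2 + 841/100 = 641/100 ≈ 6.4100)
(h(-6, l(-5)) + U)**2 = (0 + 641/100)**2 = (641/100)**2 = 410881/10000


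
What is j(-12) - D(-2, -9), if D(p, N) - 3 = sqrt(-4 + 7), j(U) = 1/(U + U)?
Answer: -73/24 - sqrt(3) ≈ -4.7737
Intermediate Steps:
j(U) = 1/(2*U)
D(p, N) = 3 + sqrt(3) (D(p, N) = 3 + sqrt(-4 + 7) = 3 + sqrt(3))
j(-12) - D(-2, -9) = (1/2)/(-12) - (3 + sqrt(3)) = (1/2)*(-1/12) + (-3 - sqrt(3)) = -1/24 + (-3 - sqrt(3)) = -73/24 - sqrt(3)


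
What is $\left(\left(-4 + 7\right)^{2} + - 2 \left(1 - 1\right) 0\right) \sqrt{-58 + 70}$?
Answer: $18 \sqrt{3} \approx 31.177$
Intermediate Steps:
$\left(\left(-4 + 7\right)^{2} + - 2 \left(1 - 1\right) 0\right) \sqrt{-58 + 70} = \left(3^{2} + \left(-2\right) 0 \cdot 0\right) \sqrt{12} = \left(9 + 0 \cdot 0\right) 2 \sqrt{3} = \left(9 + 0\right) 2 \sqrt{3} = 9 \cdot 2 \sqrt{3} = 18 \sqrt{3}$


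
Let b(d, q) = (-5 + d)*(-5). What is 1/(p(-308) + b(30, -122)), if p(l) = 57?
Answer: -1/68 ≈ -0.014706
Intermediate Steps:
b(d, q) = 25 - 5*d
1/(p(-308) + b(30, -122)) = 1/(57 + (25 - 5*30)) = 1/(57 + (25 - 150)) = 1/(57 - 125) = 1/(-68) = -1/68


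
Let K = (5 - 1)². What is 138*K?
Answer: 2208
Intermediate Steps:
K = 16 (K = 4² = 16)
138*K = 138*16 = 2208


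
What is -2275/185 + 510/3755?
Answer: -337931/27787 ≈ -12.161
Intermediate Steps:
-2275/185 + 510/3755 = -2275*1/185 + 510*(1/3755) = -455/37 + 102/751 = -337931/27787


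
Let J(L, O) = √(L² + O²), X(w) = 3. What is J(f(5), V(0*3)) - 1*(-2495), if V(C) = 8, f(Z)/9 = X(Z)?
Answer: 2495 + √793 ≈ 2523.2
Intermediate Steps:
f(Z) = 27 (f(Z) = 9*3 = 27)
J(f(5), V(0*3)) - 1*(-2495) = √(27² + 8²) - 1*(-2495) = √(729 + 64) + 2495 = √793 + 2495 = 2495 + √793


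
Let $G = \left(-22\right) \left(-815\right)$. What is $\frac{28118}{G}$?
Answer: $\frac{14059}{8965} \approx 1.5682$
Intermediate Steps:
$G = 17930$
$\frac{28118}{G} = \frac{28118}{17930} = 28118 \cdot \frac{1}{17930} = \frac{14059}{8965}$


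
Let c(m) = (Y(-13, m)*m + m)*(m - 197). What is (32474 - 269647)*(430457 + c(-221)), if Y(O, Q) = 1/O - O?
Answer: -407141370239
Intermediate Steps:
c(m) = 181*m*(-197 + m)/13 (c(m) = ((1/(-13) - 1*(-13))*m + m)*(m - 197) = ((-1/13 + 13)*m + m)*(-197 + m) = (168*m/13 + m)*(-197 + m) = (181*m/13)*(-197 + m) = 181*m*(-197 + m)/13)
(32474 - 269647)*(430457 + c(-221)) = (32474 - 269647)*(430457 + (181/13)*(-221)*(-197 - 221)) = -237173*(430457 + (181/13)*(-221)*(-418)) = -237173*(430457 + 1286186) = -237173*1716643 = -407141370239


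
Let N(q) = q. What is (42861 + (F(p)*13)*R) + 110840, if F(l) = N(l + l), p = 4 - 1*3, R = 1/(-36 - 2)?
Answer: 2920306/19 ≈ 1.5370e+5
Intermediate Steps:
R = -1/38 (R = 1/(-38) = -1/38 ≈ -0.026316)
p = 1 (p = 4 - 3 = 1)
F(l) = 2*l (F(l) = l + l = 2*l)
(42861 + (F(p)*13)*R) + 110840 = (42861 + ((2*1)*13)*(-1/38)) + 110840 = (42861 + (2*13)*(-1/38)) + 110840 = (42861 + 26*(-1/38)) + 110840 = (42861 - 13/19) + 110840 = 814346/19 + 110840 = 2920306/19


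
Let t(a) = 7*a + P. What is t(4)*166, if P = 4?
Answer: 5312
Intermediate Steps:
t(a) = 4 + 7*a (t(a) = 7*a + 4 = 4 + 7*a)
t(4)*166 = (4 + 7*4)*166 = (4 + 28)*166 = 32*166 = 5312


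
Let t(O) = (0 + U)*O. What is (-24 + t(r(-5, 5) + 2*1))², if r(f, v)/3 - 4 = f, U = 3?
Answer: 729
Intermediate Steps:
r(f, v) = 12 + 3*f
t(O) = 3*O (t(O) = (0 + 3)*O = 3*O)
(-24 + t(r(-5, 5) + 2*1))² = (-24 + 3*((12 + 3*(-5)) + 2*1))² = (-24 + 3*((12 - 15) + 2))² = (-24 + 3*(-3 + 2))² = (-24 + 3*(-1))² = (-24 - 3)² = (-27)² = 729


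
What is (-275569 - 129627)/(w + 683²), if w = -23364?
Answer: -405196/443125 ≈ -0.91441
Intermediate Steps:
(-275569 - 129627)/(w + 683²) = (-275569 - 129627)/(-23364 + 683²) = -405196/(-23364 + 466489) = -405196/443125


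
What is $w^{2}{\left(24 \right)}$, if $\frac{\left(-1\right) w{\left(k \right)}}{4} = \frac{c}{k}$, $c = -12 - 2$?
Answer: $\frac{49}{9} \approx 5.4444$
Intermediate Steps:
$c = -14$
$w{\left(k \right)} = \frac{56}{k}$ ($w{\left(k \right)} = - 4 \left(- \frac{14}{k}\right) = \frac{56}{k}$)
$w^{2}{\left(24 \right)} = \left(\frac{56}{24}\right)^{2} = \left(56 \cdot \frac{1}{24}\right)^{2} = \left(\frac{7}{3}\right)^{2} = \frac{49}{9}$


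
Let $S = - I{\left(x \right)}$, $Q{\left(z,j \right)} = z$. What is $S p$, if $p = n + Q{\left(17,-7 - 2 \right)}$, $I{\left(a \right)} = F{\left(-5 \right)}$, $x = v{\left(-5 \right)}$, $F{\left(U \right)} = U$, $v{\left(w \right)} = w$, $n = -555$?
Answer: $-2690$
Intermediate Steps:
$x = -5$
$I{\left(a \right)} = -5$
$S = 5$ ($S = \left(-1\right) \left(-5\right) = 5$)
$p = -538$ ($p = -555 + 17 = -538$)
$S p = 5 \left(-538\right) = -2690$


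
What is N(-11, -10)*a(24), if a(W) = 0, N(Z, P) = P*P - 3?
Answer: 0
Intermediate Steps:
N(Z, P) = -3 + P² (N(Z, P) = P² - 3 = -3 + P²)
N(-11, -10)*a(24) = (-3 + (-10)²)*0 = (-3 + 100)*0 = 97*0 = 0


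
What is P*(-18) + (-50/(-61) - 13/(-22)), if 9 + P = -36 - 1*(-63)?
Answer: -432915/1342 ≈ -322.59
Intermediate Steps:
P = 18 (P = -9 + (-36 - 1*(-63)) = -9 + (-36 + 63) = -9 + 27 = 18)
P*(-18) + (-50/(-61) - 13/(-22)) = 18*(-18) + (-50/(-61) - 13/(-22)) = -324 + (-50*(-1/61) - 13*(-1/22)) = -324 + (50/61 + 13/22) = -324 + 1893/1342 = -432915/1342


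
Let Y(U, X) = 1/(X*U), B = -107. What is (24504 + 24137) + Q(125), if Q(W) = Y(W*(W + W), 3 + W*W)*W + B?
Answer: 189622338001/3907000 ≈ 48534.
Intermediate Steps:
Y(U, X) = 1/(U*X)
Q(W) = -107 + 1/(2*W*(3 + W**2)) (Q(W) = (1/(((W*(W + W)))*(3 + W*W)))*W - 107 = (1/(((W*(2*W)))*(3 + W**2)))*W - 107 = (1/(((2*W**2))*(3 + W**2)))*W - 107 = ((1/(2*W**2))/(3 + W**2))*W - 107 = (1/(2*W**2*(3 + W**2)))*W - 107 = 1/(2*W*(3 + W**2)) - 107 = -107 + 1/(2*W*(3 + W**2)))
(24504 + 24137) + Q(125) = (24504 + 24137) + (1/2)*(1 - 214*125*(3 + 125**2))/(125*(3 + 125**2)) = 48641 + (1/2)*(1/125)*(1 - 214*125*(3 + 15625))/(3 + 15625) = 48641 + (1/2)*(1/125)*(1 - 214*125*15628)/15628 = 48641 + (1/2)*(1/125)*(1/15628)*(1 - 418049000) = 48641 + (1/2)*(1/125)*(1/15628)*(-418048999) = 48641 - 418048999/3907000 = 189622338001/3907000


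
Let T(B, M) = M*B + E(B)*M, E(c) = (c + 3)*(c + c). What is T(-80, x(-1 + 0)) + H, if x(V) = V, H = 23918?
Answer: 11678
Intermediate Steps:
E(c) = 2*c*(3 + c) (E(c) = (3 + c)*(2*c) = 2*c*(3 + c))
T(B, M) = B*M + 2*B*M*(3 + B) (T(B, M) = M*B + (2*B*(3 + B))*M = B*M + 2*B*M*(3 + B))
T(-80, x(-1 + 0)) + H = -80*(-1 + 0)*(7 + 2*(-80)) + 23918 = -80*(-1)*(7 - 160) + 23918 = -80*(-1)*(-153) + 23918 = -12240 + 23918 = 11678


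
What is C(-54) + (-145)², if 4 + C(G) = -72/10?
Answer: 105069/5 ≈ 21014.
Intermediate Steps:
C(G) = -56/5 (C(G) = -4 - 72/10 = -4 - 72*⅒ = -4 - 36/5 = -56/5)
C(-54) + (-145)² = -56/5 + (-145)² = -56/5 + 21025 = 105069/5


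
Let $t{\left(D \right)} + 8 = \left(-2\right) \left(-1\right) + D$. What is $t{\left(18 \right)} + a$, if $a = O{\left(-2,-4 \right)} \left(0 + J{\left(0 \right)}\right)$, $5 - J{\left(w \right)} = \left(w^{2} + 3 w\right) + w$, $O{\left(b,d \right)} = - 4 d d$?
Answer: $-308$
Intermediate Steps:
$O{\left(b,d \right)} = - 4 d^{2}$
$J{\left(w \right)} = 5 - w^{2} - 4 w$ ($J{\left(w \right)} = 5 - \left(\left(w^{2} + 3 w\right) + w\right) = 5 - \left(w^{2} + 4 w\right) = 5 - w^{2} - 4 w$)
$t{\left(D \right)} = -6 + D$ ($t{\left(D \right)} = -8 + \left(\left(-2\right) \left(-1\right) + D\right) = -8 + \left(2 + D\right) = -6 + D$)
$a = -320$ ($a = - 4 \left(-4\right)^{2} \left(0 - -5\right) = \left(-4\right) 16 \left(0 + \left(5 - 0 + 0\right)\right) = - 64 \left(0 + \left(5 + 0 + 0\right)\right) = - 64 \left(0 + 5\right) = \left(-64\right) 5 = -320$)
$t{\left(18 \right)} + a = \left(-6 + 18\right) - 320 = 12 - 320 = -308$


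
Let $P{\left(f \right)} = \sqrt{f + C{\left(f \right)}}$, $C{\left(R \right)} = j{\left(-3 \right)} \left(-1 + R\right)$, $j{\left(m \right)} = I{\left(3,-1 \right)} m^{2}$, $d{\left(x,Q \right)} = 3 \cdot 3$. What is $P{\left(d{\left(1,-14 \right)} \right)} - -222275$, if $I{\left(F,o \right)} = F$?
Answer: $222290$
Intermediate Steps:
$d{\left(x,Q \right)} = 9$
$j{\left(m \right)} = 3 m^{2}$
$C{\left(R \right)} = -27 + 27 R$ ($C{\left(R \right)} = 3 \left(-3\right)^{2} \left(-1 + R\right) = 3 \cdot 9 \left(-1 + R\right) = 27 \left(-1 + R\right) = -27 + 27 R$)
$P{\left(f \right)} = \sqrt{-27 + 28 f}$ ($P{\left(f \right)} = \sqrt{f + \left(-27 + 27 f\right)} = \sqrt{-27 + 28 f}$)
$P{\left(d{\left(1,-14 \right)} \right)} - -222275 = \sqrt{-27 + 28 \cdot 9} - -222275 = \sqrt{-27 + 252} + 222275 = \sqrt{225} + 222275 = 15 + 222275 = 222290$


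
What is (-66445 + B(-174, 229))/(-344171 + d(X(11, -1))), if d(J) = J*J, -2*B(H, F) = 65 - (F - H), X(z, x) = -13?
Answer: 33138/172001 ≈ 0.19266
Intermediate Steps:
B(H, F) = -65/2 + F/2 - H/2 (B(H, F) = -(65 - (F - H))/2 = -(65 + (H - F))/2 = -(65 + H - F)/2 = -65/2 + F/2 - H/2)
d(J) = J²
(-66445 + B(-174, 229))/(-344171 + d(X(11, -1))) = (-66445 + (-65/2 + (½)*229 - ½*(-174)))/(-344171 + (-13)²) = (-66445 + (-65/2 + 229/2 + 87))/(-344171 + 169) = (-66445 + 169)/(-344002) = -66276*(-1/344002) = 33138/172001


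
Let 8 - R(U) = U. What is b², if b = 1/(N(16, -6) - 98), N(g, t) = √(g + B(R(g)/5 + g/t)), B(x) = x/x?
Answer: (98 - √17)⁻² ≈ 0.00011347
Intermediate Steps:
R(U) = 8 - U
B(x) = 1
N(g, t) = √(1 + g) (N(g, t) = √(g + 1) = √(1 + g))
b = 1/(-98 + √17) (b = 1/(√(1 + 16) - 98) = 1/(√17 - 98) = 1/(-98 + √17) ≈ -0.010652)
b² = (-98/9587 - √17/9587)²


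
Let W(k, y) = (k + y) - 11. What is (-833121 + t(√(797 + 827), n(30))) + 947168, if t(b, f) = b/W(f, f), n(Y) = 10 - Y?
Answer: 114047 - 2*√406/51 ≈ 1.1405e+5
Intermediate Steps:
W(k, y) = -11 + k + y
t(b, f) = b/(-11 + 2*f) (t(b, f) = b/(-11 + f + f) = b/(-11 + 2*f))
(-833121 + t(√(797 + 827), n(30))) + 947168 = (-833121 + √(797 + 827)/(-11 + 2*(10 - 1*30))) + 947168 = (-833121 + √1624/(-11 + 2*(10 - 30))) + 947168 = (-833121 + (2*√406)/(-11 + 2*(-20))) + 947168 = (-833121 + (2*√406)/(-11 - 40)) + 947168 = (-833121 + (2*√406)/(-51)) + 947168 = (-833121 + (2*√406)*(-1/51)) + 947168 = (-833121 - 2*√406/51) + 947168 = 114047 - 2*√406/51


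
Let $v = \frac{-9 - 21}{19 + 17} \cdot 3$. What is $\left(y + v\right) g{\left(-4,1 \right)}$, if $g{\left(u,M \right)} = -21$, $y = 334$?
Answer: $- \frac{13923}{2} \approx -6961.5$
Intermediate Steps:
$v = - \frac{5}{2}$ ($v = - \frac{30}{36} \cdot 3 = \left(-30\right) \frac{1}{36} \cdot 3 = \left(- \frac{5}{6}\right) 3 = - \frac{5}{2} \approx -2.5$)
$\left(y + v\right) g{\left(-4,1 \right)} = \left(334 - \frac{5}{2}\right) \left(-21\right) = \frac{663}{2} \left(-21\right) = - \frac{13923}{2}$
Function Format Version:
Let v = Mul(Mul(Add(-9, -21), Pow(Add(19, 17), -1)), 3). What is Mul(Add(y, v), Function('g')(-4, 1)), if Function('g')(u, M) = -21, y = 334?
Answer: Rational(-13923, 2) ≈ -6961.5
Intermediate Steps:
v = Rational(-5, 2) (v = Mul(Mul(-30, Pow(36, -1)), 3) = Mul(Mul(-30, Rational(1, 36)), 3) = Mul(Rational(-5, 6), 3) = Rational(-5, 2) ≈ -2.5000)
Mul(Add(y, v), Function('g')(-4, 1)) = Mul(Add(334, Rational(-5, 2)), -21) = Mul(Rational(663, 2), -21) = Rational(-13923, 2)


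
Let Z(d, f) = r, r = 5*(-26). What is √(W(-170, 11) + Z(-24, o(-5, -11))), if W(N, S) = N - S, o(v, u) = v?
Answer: I*√311 ≈ 17.635*I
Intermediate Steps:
r = -130
Z(d, f) = -130
√(W(-170, 11) + Z(-24, o(-5, -11))) = √((-170 - 1*11) - 130) = √((-170 - 11) - 130) = √(-181 - 130) = √(-311) = I*√311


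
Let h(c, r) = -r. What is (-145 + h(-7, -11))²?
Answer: 17956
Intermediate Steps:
(-145 + h(-7, -11))² = (-145 - 1*(-11))² = (-145 + 11)² = (-134)² = 17956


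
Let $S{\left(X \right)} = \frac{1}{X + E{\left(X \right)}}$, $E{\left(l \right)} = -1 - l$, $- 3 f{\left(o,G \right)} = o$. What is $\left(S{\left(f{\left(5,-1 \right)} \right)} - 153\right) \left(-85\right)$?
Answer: $13090$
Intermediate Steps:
$f{\left(o,G \right)} = - \frac{o}{3}$
$S{\left(X \right)} = -1$ ($S{\left(X \right)} = \frac{1}{X - \left(1 + X\right)} = \frac{1}{-1} = -1$)
$\left(S{\left(f{\left(5,-1 \right)} \right)} - 153\right) \left(-85\right) = \left(-1 - 153\right) \left(-85\right) = \left(-154\right) \left(-85\right) = 13090$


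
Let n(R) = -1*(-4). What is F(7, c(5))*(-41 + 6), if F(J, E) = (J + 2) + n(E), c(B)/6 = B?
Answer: -455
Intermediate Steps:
c(B) = 6*B
n(R) = 4
F(J, E) = 6 + J (F(J, E) = (J + 2) + 4 = (2 + J) + 4 = 6 + J)
F(7, c(5))*(-41 + 6) = (6 + 7)*(-41 + 6) = 13*(-35) = -455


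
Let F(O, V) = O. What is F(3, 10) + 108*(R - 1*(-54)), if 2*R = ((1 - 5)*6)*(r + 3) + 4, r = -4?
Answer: 7347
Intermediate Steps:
R = 14 (R = (((1 - 5)*6)*(-4 + 3) + 4)/2 = (-4*6*(-1) + 4)/2 = (-24*(-1) + 4)/2 = (24 + 4)/2 = (½)*28 = 14)
F(3, 10) + 108*(R - 1*(-54)) = 3 + 108*(14 - 1*(-54)) = 3 + 108*(14 + 54) = 3 + 108*68 = 3 + 7344 = 7347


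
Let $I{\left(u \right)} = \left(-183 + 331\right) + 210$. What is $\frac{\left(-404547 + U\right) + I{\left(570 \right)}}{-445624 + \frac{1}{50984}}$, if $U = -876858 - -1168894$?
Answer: $\frac{5718008552}{22719694015} \approx 0.25168$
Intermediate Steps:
$I{\left(u \right)} = 358$ ($I{\left(u \right)} = 148 + 210 = 358$)
$U = 292036$ ($U = -876858 + 1168894 = 292036$)
$\frac{\left(-404547 + U\right) + I{\left(570 \right)}}{-445624 + \frac{1}{50984}} = \frac{\left(-404547 + 292036\right) + 358}{-445624 + \frac{1}{50984}} = \frac{-112511 + 358}{-445624 + \frac{1}{50984}} = - \frac{112153}{- \frac{22719694015}{50984}} = \left(-112153\right) \left(- \frac{50984}{22719694015}\right) = \frac{5718008552}{22719694015}$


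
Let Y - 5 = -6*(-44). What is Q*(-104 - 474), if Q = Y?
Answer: -155482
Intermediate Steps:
Y = 269 (Y = 5 - 6*(-44) = 5 + 264 = 269)
Q = 269
Q*(-104 - 474) = 269*(-104 - 474) = 269*(-578) = -155482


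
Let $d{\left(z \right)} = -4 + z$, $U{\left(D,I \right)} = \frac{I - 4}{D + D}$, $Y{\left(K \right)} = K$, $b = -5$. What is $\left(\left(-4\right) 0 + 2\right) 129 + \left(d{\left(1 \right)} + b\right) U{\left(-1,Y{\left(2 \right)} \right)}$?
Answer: $250$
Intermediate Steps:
$U{\left(D,I \right)} = \frac{-4 + I}{2 D}$
$\left(\left(-4\right) 0 + 2\right) 129 + \left(d{\left(1 \right)} + b\right) U{\left(-1,Y{\left(2 \right)} \right)} = \left(\left(-4\right) 0 + 2\right) 129 + \left(\left(-4 + 1\right) - 5\right) \frac{-4 + 2}{2 \left(-1\right)} = \left(0 + 2\right) 129 + \left(-3 - 5\right) \frac{1}{2} \left(-1\right) \left(-2\right) = 2 \cdot 129 - 8 = 258 - 8 = 250$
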